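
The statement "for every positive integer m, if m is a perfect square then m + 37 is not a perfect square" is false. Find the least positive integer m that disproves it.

The first 17 eligible values, up to m = 289, all satisfy the conclusion.
m = 324: 324 = 18² and 324 + 37 = 361 = 19².
Thus m = 324 disproves the claim, and no smaller m works.

m = 324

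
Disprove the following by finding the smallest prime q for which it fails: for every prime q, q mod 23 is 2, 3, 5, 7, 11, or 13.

q = 17

We need the least prime q for which the claim fails.
q = 2: 2 mod 23 = 2.
q = 3: 3 mod 23 = 3.
q = 5: 5 mod 23 = 5.
q = 7: 7 mod 23 = 7.
q = 11: 11 mod 23 = 11.
q = 13: 13 mod 23 = 13.
q = 17: 17 mod 23 = 17 — not in {2, 3, 5, 7, 11, 13}.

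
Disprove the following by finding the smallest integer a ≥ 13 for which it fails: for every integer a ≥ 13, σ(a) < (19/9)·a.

a = 18

Check each integer a ≥ 13 in order until the claim fails.
For a = 13, 14, 15, 16, 17 the conclusion holds.
a = 18: σ(18) = 39; 39 ≥ 38.
Hence a = 18 is a counterexample.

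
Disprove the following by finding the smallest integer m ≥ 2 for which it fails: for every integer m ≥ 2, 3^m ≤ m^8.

m = 23

A counterexample is any integer m ≥ 2 such that 3^m > m^8; we check each in order.
For m = 2, 3, 4, 5, …, 20, 21, 22 the conclusion holds.
m = 23: 3^m = 94143178827 and m^8 = 78310985281, so 94143178827 > 78310985281.
Thus m = 23 disproves the claim, and no smaller m works.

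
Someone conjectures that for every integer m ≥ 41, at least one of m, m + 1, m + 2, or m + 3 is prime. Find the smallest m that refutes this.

m = 48

A counterexample is any integer m ≥ 41 such that m, m + 1, m + 2, m + 3 are all composite; we check each in order.
m = 41: 41 is prime.
m = 42: 43 is prime.
m = 43: 43 is prime.
m = 44: 47 is prime.
m = 45: 47 is prime.
m = 46: 47 is prime.
m = 47: 47 is prime.
m = 48: 48 = 2 × 24; 49 = 7 × 7; 50 = 2 × 25; 51 = 3 × 17 — all composite.
So m = 48 is the smallest counterexample.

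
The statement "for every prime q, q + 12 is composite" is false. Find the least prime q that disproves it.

We need the least prime q for which q + 12 is prime.
For q = 2, 3 the conclusion holds.
q = 5: q + 12 = 17, prime — not composite.
Hence q = 5 is a counterexample.

q = 5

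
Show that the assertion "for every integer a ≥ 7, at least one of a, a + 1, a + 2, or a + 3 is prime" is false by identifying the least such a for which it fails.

a = 24

For a = 7, 8, 9, 10, …, 21, 22, 23 the conclusion holds.
a = 24: 24 = 2 × 12; 25 = 5 × 5; 26 = 2 × 13; 27 = 3 × 9 — all composite.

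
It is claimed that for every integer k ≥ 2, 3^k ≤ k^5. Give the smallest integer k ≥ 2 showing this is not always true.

A counterexample is any integer k ≥ 2 such that 3^k > k^5; we check each in order.
For k = 2, 3, 4, 5, 6, 7, 8, 9, 10 the conclusion holds.
k = 11: 3^k = 177147 and k^5 = 161051, so 177147 > 161051.

k = 11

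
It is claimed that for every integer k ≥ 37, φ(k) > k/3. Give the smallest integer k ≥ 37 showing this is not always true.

We need the least integer k ≥ 37 for which the claim fails.
For k = 37, 38, 39, 40, 41 the conclusion holds.
k = 42: φ(42) = 12 and 42/3 = 14, so φ(42) ≤ 42/3.

k = 42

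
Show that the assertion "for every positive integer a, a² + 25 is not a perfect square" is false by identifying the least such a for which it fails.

a = 12

A counterexample is any positive integer a such that a² + 25 is a perfect square; we check each in order.
For a = 1, 2, 3, 4, …, 9, 10, 11 the conclusion holds.
a = 12: 12² + 25 = 169 = 13², a perfect square.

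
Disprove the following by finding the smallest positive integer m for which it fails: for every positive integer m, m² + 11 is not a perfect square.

m = 1: 1² + 11 = 12, not a perfect square.
m = 2: 2² + 11 = 15, not a perfect square.
m = 3: 3² + 11 = 20, not a perfect square.
m = 4: 4² + 11 = 27, not a perfect square.
m = 5: 5² + 11 = 36 = 6², a perfect square.
Thus m = 5 disproves the claim, and no smaller m works.

m = 5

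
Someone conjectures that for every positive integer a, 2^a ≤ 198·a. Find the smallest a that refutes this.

a = 12

A counterexample is any positive integer a such that 2^a > 198·a; we check each in order.
For a = 1, 2, 3, 4, …, 9, 10, 11 the conclusion holds.
a = 12: 2^a = 4096 and 198·a = 2376, so 4096 > 2376.
Thus a = 12 disproves the claim, and no smaller a works.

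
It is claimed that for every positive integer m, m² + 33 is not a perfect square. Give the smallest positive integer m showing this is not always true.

A counterexample is any positive integer m such that m² + 33 is a perfect square; we check each in order.
For m = 1, 2, 3 the conclusion holds.
m = 4: 4² + 33 = 49 = 7², a perfect square.
Hence m = 4 is a counterexample.

m = 4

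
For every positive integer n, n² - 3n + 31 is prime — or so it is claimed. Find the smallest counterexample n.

Check each positive integer n in order until n² - 3n + 31 is not prime.
For n = 1, 2, 3 the conclusion holds.
n = 4: n² - 3n + 31 = 35 = 5 × 7, composite.
Hence n = 4 is a counterexample.

n = 4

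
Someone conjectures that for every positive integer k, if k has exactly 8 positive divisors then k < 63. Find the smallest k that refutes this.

k = 66

We need the least positive integer k for which k has exactly 8 positive divisors but the claim fails.
The first 6 eligible values, up to k = 56, all satisfy the conclusion.
k = 66: τ(66) = 8; 66 ≥ 63.
So k = 66 is the smallest counterexample.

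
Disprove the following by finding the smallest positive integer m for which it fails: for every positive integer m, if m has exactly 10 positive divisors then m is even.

m = 405

We need the least positive integer m for which m has exactly 10 positive divisors but m is odd.
The first 9 eligible values, up to m = 368, all satisfy the conclusion.
m = 405: divisors of 405: 10 divisors; 405 is odd.
Hence m = 405 is a counterexample.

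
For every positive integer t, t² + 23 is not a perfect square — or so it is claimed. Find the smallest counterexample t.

t = 11

Check each positive integer t in order until t² + 23 is a perfect square.
For t = 1, 2, 3, 4, 5, 6, 7, 8, 9, 10 the conclusion holds.
t = 11: 11² + 23 = 144 = 12², a perfect square.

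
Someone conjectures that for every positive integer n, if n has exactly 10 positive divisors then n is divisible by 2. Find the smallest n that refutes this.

n = 405

A counterexample is any positive integer n such that n has exactly 10 positive divisors but n is not divisible by 2; we check each in order.
For n = 48, 80, 112, 162, 176, 208, 272, 304, 368 the conclusion holds.
n = 405: τ(405) = 10; 405 mod 2 = 1.
Thus n = 405 disproves the claim, and no smaller n works.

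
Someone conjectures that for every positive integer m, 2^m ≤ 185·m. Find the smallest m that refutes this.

m = 11

A counterexample is any positive integer m such that 2^m > 185·m; we check each in order.
The first 10 eligible values, up to m = 10, all satisfy the conclusion.
m = 11: 2^m = 2048 and 185·m = 2035, so 2048 > 2035.
Hence m = 11 is a counterexample.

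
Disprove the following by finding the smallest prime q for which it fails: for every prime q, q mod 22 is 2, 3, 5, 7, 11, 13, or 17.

q = 19

The first 7 eligible values, up to q = 17, all satisfy the conclusion.
q = 19: 19 mod 22 = 19 — not in {2, 3, 5, 7, 11, 13, 17}.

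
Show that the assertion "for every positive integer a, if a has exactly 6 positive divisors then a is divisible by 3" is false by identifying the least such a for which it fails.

a = 20

We need the least positive integer a for which a has exactly 6 positive divisors but a is not divisible by 3.
For a = 12, 18 the conclusion holds.
a = 20: τ(20) = 6; 20 mod 3 = 2.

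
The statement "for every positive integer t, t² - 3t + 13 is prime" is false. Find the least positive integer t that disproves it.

For t = 1, 2, 3, 4, …, 9, 10, 11 the conclusion holds.
t = 12: t² - 3t + 13 = 121 = 11 × 11, composite.
So t = 12 is the smallest counterexample.

t = 12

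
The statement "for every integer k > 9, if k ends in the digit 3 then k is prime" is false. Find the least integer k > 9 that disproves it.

For k = 13, 23 the conclusion holds.
k = 33: 33 ends in 3; 33 = 3 × 11, composite.
Hence k = 33 is a counterexample.

k = 33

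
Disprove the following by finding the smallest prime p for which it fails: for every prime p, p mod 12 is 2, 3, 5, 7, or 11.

p = 13

For p = 2, 3, 5, 7, 11 the conclusion holds.
p = 13: 13 mod 12 = 1 — not in {2, 3, 5, 7, 11}.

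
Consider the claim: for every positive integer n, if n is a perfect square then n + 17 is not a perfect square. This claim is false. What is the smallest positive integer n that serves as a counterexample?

n = 64

For n = 1, 4, 9, 16, 25, 36, 49 the conclusion holds.
n = 64: 64 = 8² and 64 + 17 = 81 = 9².
So n = 64 is the smallest counterexample.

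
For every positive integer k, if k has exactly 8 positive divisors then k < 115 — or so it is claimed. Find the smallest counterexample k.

For k = 24, 30, 40, 42, …, 105, 110, 114 the conclusion holds.
k = 128: τ(128) = 8; 128 ≥ 115.

k = 128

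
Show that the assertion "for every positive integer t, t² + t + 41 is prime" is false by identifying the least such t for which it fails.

The first 39 eligible values, up to t = 39, all satisfy the conclusion.
t = 40: t² + t + 41 = 1681 = 41 × 41, composite.

t = 40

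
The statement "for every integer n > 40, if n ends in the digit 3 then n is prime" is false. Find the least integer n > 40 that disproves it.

n = 63

n = 43: 43 ends in 3 and is prime.
n = 53: 53 ends in 3 and is prime.
n = 63: 63 ends in 3; 63 = 3 × 21, composite.
Thus n = 63 disproves the claim, and no smaller n works.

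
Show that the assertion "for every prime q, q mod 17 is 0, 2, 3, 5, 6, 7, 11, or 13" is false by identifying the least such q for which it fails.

q = 29

A counterexample is any prime q such that the claim fails; we check each in order.
The first 9 eligible values, up to q = 23, all satisfy the conclusion.
q = 29: 29 mod 17 = 12 — not in {0, 2, 3, 5, 6, 7, 11, 13}.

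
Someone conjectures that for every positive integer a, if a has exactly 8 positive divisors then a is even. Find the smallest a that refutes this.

a = 105

For a = 24, 30, 40, 42, …, 88, 102, 104 the conclusion holds.
a = 105: divisors of 105: 1, 3, 5, 7, 15, 21, 35, 105; 105 is odd.
So a = 105 is the smallest counterexample.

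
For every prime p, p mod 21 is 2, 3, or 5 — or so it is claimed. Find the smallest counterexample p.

p = 7

We need the least prime p for which the claim fails.
For p = 2, 3, 5 the conclusion holds.
p = 7: 7 mod 21 = 7 — not in {2, 3, 5}.
So p = 7 is the smallest counterexample.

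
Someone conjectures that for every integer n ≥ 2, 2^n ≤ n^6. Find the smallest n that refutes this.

n = 30

A counterexample is any integer n ≥ 2 such that 2^n > n^6; we check each in order.
For n = 2, 3, 4, 5, …, 27, 28, 29 the conclusion holds.
n = 30: 2^n = 1073741824 and n^6 = 729000000, so 1073741824 > 729000000.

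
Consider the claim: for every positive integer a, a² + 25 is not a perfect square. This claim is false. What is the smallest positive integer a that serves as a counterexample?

a = 12

A counterexample is any positive integer a such that a² + 25 is a perfect square; we check each in order.
For a = 1, 2, 3, 4, …, 9, 10, 11 the conclusion holds.
a = 12: 12² + 25 = 169 = 13², a perfect square.
Thus a = 12 disproves the claim, and no smaller a works.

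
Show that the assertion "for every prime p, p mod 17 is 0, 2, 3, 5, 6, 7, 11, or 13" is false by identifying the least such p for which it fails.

p = 29

For p = 2, 3, 5, 7, 11, 13, 17, 19, 23 the conclusion holds.
p = 29: 29 mod 17 = 12 — not in {0, 2, 3, 5, 6, 7, 11, 13}.
So p = 29 is the smallest counterexample.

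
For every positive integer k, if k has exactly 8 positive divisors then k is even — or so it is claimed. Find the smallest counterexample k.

A counterexample is any positive integer k such that k has exactly 8 positive divisors but k is odd; we check each in order.
For k = 24, 30, 40, 42, …, 88, 102, 104 the conclusion holds.
k = 105: divisors of 105: 1, 3, 5, 7, 15, 21, 35, 105; 105 is odd.
So k = 105 is the smallest counterexample.

k = 105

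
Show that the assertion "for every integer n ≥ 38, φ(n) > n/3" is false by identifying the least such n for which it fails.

n = 42

Check each integer n ≥ 38 in order until the claim fails.
n = 38: φ(38) = 18 and 38/3 = 38/3, so φ(38) > 38/3.
n = 39: φ(39) = 24 and 39/3 = 13, so φ(39) > 39/3.
n = 40: φ(40) = 16 and 40/3 = 40/3, so φ(40) > 40/3.
n = 41: φ(41) = 40 and 41/3 = 41/3, so φ(41) > 41/3.
n = 42: φ(42) = 12 and 42/3 = 14, so φ(42) ≤ 42/3.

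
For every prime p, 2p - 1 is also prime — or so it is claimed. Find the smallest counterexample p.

A counterexample is any prime p such that 2p - 1 is not prime; we check each in order.
p = 2: 2p - 1 = 3, prime.
p = 3: 2p - 1 = 5, prime.
p = 5: 2p - 1 = 9 = 3 × 3, not prime.

p = 5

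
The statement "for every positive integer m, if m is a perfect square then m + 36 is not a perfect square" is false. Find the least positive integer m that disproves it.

m = 1: 1 + 36 = 37, not a perfect square.
m = 4: 4 + 36 = 40, not a perfect square.
m = 9: 9 + 36 = 45, not a perfect square.
m = 16: 16 + 36 = 52, not a perfect square.
m = 25: 25 + 36 = 61, not a perfect square.
m = 36: 36 + 36 = 72, not a perfect square.
m = 49: 49 + 36 = 85, not a perfect square.
m = 64: 64 = 8² and 64 + 36 = 100 = 10².
So m = 64 is the smallest counterexample.

m = 64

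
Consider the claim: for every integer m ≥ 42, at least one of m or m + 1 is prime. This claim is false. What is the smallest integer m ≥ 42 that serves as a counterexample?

m = 44

Check each integer m ≥ 42 in order until m, m + 1 are both composite.
For m = 42, 43 the conclusion holds.
m = 44: 44 = 2 × 22; 45 = 3 × 15 — both composite.
Hence m = 44 is a counterexample.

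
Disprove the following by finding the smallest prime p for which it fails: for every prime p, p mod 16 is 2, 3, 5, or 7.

p = 11

We need the least prime p for which the claim fails.
For p = 2, 3, 5, 7 the conclusion holds.
p = 11: 11 mod 16 = 11 — not in {2, 3, 5, 7}.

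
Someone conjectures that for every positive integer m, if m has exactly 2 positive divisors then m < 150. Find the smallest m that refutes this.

m = 151

For m = 2, 3, 5, 7, …, 137, 139, 149 the conclusion holds.
m = 151: τ(151) = 2; 151 ≥ 150.
Hence m = 151 is a counterexample.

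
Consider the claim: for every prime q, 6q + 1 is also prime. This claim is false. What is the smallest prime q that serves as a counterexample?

q = 19

Check each prime q in order until 6q + 1 is not prime.
q = 2: 6q + 1 = 13, prime.
q = 3: 6q + 1 = 19, prime.
q = 5: 6q + 1 = 31, prime.
q = 7: 6q + 1 = 43, prime.
q = 11: 6q + 1 = 67, prime.
q = 13: 6q + 1 = 79, prime.
q = 17: 6q + 1 = 103, prime.
q = 19: 6q + 1 = 115 = 5 × 23, not prime.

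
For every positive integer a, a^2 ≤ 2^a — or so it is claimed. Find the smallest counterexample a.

We need the least positive integer a for which a^2 > 2^a.
a = 1: a^2 = 1 and 2^a = 2, so 1 ≤ 2.
a = 2: a^2 = 4 and 2^a = 4, so 4 ≤ 4.
a = 3: a^2 = 9 and 2^a = 8, so 9 > 8.

a = 3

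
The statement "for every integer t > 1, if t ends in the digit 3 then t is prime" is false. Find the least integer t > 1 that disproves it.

For t = 3, 13, 23 the conclusion holds.
t = 33: 33 ends in 3; 33 = 3 × 11, composite.
Hence t = 33 is a counterexample.

t = 33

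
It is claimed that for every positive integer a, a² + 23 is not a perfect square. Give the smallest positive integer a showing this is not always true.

a = 11

For a = 1, 2, 3, 4, 5, 6, 7, 8, 9, 10 the conclusion holds.
a = 11: 11² + 23 = 144 = 12², a perfect square.
So a = 11 is the smallest counterexample.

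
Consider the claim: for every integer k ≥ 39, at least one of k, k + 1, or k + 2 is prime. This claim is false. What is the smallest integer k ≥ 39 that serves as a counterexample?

k = 44

For k = 39, 40, 41, 42, 43 the conclusion holds.
k = 44: 44 = 2 × 22; 45 = 3 × 15; 46 = 2 × 23 — all composite.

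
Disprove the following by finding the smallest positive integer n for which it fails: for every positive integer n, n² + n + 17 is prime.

n = 16

For n = 1, 2, 3, 4, …, 13, 14, 15 the conclusion holds.
n = 16: n² + n + 17 = 289 = 17 × 17, composite.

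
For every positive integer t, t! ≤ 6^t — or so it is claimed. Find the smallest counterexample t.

For t = 1, 2, 3, 4, …, 11, 12, 13 the conclusion holds.
t = 14: t! = 87178291200 and 6^t = 78364164096, so 87178291200 > 78364164096.

t = 14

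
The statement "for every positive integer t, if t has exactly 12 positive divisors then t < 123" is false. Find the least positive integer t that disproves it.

t = 126

A counterexample is any positive integer t such that t has exactly 12 positive divisors but the claim fails; we check each in order.
t = 60: τ(60) = 12; 60 < 123.
t = 72: τ(72) = 12; 72 < 123.
t = 84: τ(84) = 12; 84 < 123.
t = 90: τ(90) = 12; 90 < 123.
t = 96: τ(96) = 12; 96 < 123.
t = 108: τ(108) = 12; 108 < 123.
t = 126: τ(126) = 12; 126 ≥ 123.
Hence t = 126 is a counterexample.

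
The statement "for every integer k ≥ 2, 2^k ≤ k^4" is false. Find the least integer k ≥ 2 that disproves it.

k = 17

The first 15 eligible values, up to k = 16, all satisfy the conclusion.
k = 17: 2^k = 131072 and k^4 = 83521, so 131072 > 83521.
Hence k = 17 is a counterexample.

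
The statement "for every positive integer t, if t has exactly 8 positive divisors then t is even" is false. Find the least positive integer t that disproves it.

t = 105

A counterexample is any positive integer t such that t has exactly 8 positive divisors but t is odd; we check each in order.
The first 12 eligible values, up to t = 104, all satisfy the conclusion.
t = 105: divisors of 105: 1, 3, 5, 7, 15, 21, 35, 105; 105 is odd.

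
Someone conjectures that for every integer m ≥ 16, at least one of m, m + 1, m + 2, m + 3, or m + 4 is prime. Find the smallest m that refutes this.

We need the least integer m ≥ 16 for which m, m + 1, m + 2, m + 3, m + 4 are all composite.
The first 8 eligible values, up to m = 23, all satisfy the conclusion.
m = 24: 24 = 2 × 12; 25 = 5 × 5; 26 = 2 × 13; 27 = 3 × 9; 28 = 2 × 14 — all composite.
Hence m = 24 is a counterexample.

m = 24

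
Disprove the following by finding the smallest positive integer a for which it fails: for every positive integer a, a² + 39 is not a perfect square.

A counterexample is any positive integer a such that a² + 39 is a perfect square; we check each in order.
For a = 1, 2, 3, 4 the conclusion holds.
a = 5: 5² + 39 = 64 = 8², a perfect square.
Thus a = 5 disproves the claim, and no smaller a works.

a = 5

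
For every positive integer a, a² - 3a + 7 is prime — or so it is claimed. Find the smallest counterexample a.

We need the least positive integer a for which a² - 3a + 7 is not prime.
The first 5 eligible values, up to a = 5, all satisfy the conclusion.
a = 6: a² - 3a + 7 = 25 = 5 × 5, composite.

a = 6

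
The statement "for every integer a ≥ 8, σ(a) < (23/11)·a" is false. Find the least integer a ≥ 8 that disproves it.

a = 12

Check each integer a ≥ 8 in order until the claim fails.
For a = 8, 9, 10, 11 the conclusion holds.
a = 12: σ(12) = 28; 28 ≥ 276/11.
So a = 12 is the smallest counterexample.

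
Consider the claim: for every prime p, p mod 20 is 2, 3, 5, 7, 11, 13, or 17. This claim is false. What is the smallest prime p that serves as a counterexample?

p = 19

Check each prime p in order until the claim fails.
For p = 2, 3, 5, 7, 11, 13, 17 the conclusion holds.
p = 19: 19 mod 20 = 19 — not in {2, 3, 5, 7, 11, 13, 17}.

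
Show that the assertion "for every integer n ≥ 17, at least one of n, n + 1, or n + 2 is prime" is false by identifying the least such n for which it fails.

n = 17: 17 is prime.
n = 18: 19 is prime.
n = 19: 19 is prime.
n = 20: 20 = 2 × 10; 21 = 3 × 7; 22 = 2 × 11 — all composite.
Thus n = 20 disproves the claim, and no smaller n works.

n = 20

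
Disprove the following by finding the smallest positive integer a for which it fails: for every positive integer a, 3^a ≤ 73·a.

Check each positive integer a in order until 3^a > 73·a.
For a = 1, 2, 3, 4, 5 the conclusion holds.
a = 6: 3^a = 729 and 73·a = 438, so 729 > 438.
Thus a = 6 disproves the claim, and no smaller a works.

a = 6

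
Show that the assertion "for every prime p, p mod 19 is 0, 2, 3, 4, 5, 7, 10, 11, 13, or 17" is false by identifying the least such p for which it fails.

We need the least prime p for which the claim fails.
For p = 2, 3, 5, 7, 11, 13, 17, 19, 23, 29 the conclusion holds.
p = 31: 31 mod 19 = 12 — not in {0, 2, 3, 4, 5, 7, 10, 11, 13, 17}.

p = 31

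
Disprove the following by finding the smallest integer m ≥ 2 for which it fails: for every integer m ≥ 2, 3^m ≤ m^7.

Check each integer m ≥ 2 in order until 3^m > m^7.
For m = 2, 3, 4, 5, …, 16, 17, 18 the conclusion holds.
m = 19: 3^m = 1162261467 and m^7 = 893871739, so 1162261467 > 893871739.
Thus m = 19 disproves the claim, and no smaller m works.

m = 19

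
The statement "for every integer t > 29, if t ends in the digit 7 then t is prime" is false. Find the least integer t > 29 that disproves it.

Check each integer t > 29 in order until t ends in the digit 7 but t is not prime.
For t = 37, 47 the conclusion holds.
t = 57: 57 ends in 7; 57 = 3 × 19, composite.

t = 57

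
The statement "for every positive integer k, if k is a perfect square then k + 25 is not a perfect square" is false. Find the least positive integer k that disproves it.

We need the least positive integer k for which k is a perfect square but k + 25 is a perfect square.
The first 11 eligible values, up to k = 121, all satisfy the conclusion.
k = 144: 144 = 12² and 144 + 25 = 169 = 13².

k = 144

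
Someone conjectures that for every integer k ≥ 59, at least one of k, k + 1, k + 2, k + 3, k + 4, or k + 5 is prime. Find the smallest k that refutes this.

k = 90

A counterexample is any integer k ≥ 59 such that k, k + 1, k + 2, k + 3, k + 4, k + 5 are all composite; we check each in order.
For k = 59, 60, 61, 62, …, 87, 88, 89 the conclusion holds.
k = 90: 90 = 2 × 45; 91 = 7 × 13; 92 = 2 × 46; 93 = 3 × 31; 94 = 2 × 47; 95 = 5 × 19 — all composite.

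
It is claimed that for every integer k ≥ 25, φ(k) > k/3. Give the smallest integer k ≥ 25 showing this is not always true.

A counterexample is any integer k ≥ 25 such that the claim fails; we check each in order.
The first 5 eligible values, up to k = 29, all satisfy the conclusion.
k = 30: φ(30) = 8 and 30/3 = 10, so φ(30) ≤ 30/3.

k = 30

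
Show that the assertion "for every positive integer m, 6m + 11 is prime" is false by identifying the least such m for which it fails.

For m = 1, 2, 3 the conclusion holds.
m = 4: 6m + 11 = 35 = 5 × 7, composite.
Hence m = 4 is a counterexample.

m = 4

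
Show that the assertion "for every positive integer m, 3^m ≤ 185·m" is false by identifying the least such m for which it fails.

The first 6 eligible values, up to m = 6, all satisfy the conclusion.
m = 7: 3^m = 2187 and 185·m = 1295, so 2187 > 1295.

m = 7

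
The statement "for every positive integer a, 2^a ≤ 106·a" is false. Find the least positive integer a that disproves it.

For a = 1, 2, 3, 4, 5, 6, 7, 8, 9, 10 the conclusion holds.
a = 11: 2^a = 2048 and 106·a = 1166, so 2048 > 1166.

a = 11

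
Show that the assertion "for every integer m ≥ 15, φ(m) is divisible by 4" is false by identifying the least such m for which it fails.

m = 18

We need the least integer m ≥ 15 for which φ(m) is not divisible by 4.
For m = 15, 16, 17 the conclusion holds.
m = 18: φ(18) = 6; 6 mod 4 = 2.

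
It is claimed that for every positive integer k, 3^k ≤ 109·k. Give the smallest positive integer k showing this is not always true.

k = 6

Check each positive integer k in order until 3^k > 109·k.
k = 1: 3^k = 3 and 109·k = 109, so 3 ≤ 109.
k = 2: 3^k = 9 and 109·k = 218, so 9 ≤ 218.
k = 3: 3^k = 27 and 109·k = 327, so 27 ≤ 327.
k = 4: 3^k = 81 and 109·k = 436, so 81 ≤ 436.
k = 5: 3^k = 243 and 109·k = 545, so 243 ≤ 545.
k = 6: 3^k = 729 and 109·k = 654, so 729 > 654.
So k = 6 is the smallest counterexample.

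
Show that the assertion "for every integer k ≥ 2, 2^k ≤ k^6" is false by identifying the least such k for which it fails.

Check each integer k ≥ 2 in order until 2^k > k^6.
For k = 2, 3, 4, 5, …, 27, 28, 29 the conclusion holds.
k = 30: 2^k = 1073741824 and k^6 = 729000000, so 1073741824 > 729000000.

k = 30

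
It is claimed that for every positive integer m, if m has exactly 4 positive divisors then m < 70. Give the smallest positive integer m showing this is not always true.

A counterexample is any positive integer m such that m has exactly 4 positive divisors but the claim fails; we check each in order.
For m = 6, 8, 10, 14, …, 62, 65, 69 the conclusion holds.
m = 74: τ(74) = 4; 74 ≥ 70.

m = 74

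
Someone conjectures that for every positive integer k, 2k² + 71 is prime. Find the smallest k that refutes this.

For k = 1, 2, 3, 4 the conclusion holds.
k = 5: 2k² + 71 = 121 = 11 × 11, composite.

k = 5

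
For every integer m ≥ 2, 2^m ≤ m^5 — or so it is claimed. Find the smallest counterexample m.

For m = 2, 3, 4, 5, …, 20, 21, 22 the conclusion holds.
m = 23: 2^m = 8388608 and m^5 = 6436343, so 8388608 > 6436343.
Thus m = 23 disproves the claim, and no smaller m works.

m = 23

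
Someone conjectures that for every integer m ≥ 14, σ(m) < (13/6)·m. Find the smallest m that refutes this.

m = 18

For m = 14, 15, 16, 17 the conclusion holds.
m = 18: σ(18) = 39; 39 ≥ 39.
So m = 18 is the smallest counterexample.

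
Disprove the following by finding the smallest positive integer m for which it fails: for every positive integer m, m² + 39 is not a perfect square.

m = 5

m = 1: 1² + 39 = 40, not a perfect square.
m = 2: 2² + 39 = 43, not a perfect square.
m = 3: 3² + 39 = 48, not a perfect square.
m = 4: 4² + 39 = 55, not a perfect square.
m = 5: 5² + 39 = 64 = 8², a perfect square.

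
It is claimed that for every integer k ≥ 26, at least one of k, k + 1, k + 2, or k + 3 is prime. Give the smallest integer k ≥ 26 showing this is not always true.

Check each integer k ≥ 26 in order until k, k + 1, k + 2, k + 3 are all composite.
The first 6 eligible values, up to k = 31, all satisfy the conclusion.
k = 32: 32 = 2 × 16; 33 = 3 × 11; 34 = 2 × 17; 35 = 5 × 7 — all composite.

k = 32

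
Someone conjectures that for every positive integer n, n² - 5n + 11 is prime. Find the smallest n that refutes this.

n = 7

Check each positive integer n in order until n² - 5n + 11 is not prime.
For n = 1, 2, 3, 4, 5, 6 the conclusion holds.
n = 7: n² - 5n + 11 = 25 = 5 × 5, composite.
So n = 7 is the smallest counterexample.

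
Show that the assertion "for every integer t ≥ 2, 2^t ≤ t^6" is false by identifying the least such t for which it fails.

We need the least integer t ≥ 2 for which 2^t > t^6.
For t = 2, 3, 4, 5, …, 27, 28, 29 the conclusion holds.
t = 30: 2^t = 1073741824 and t^6 = 729000000, so 1073741824 > 729000000.

t = 30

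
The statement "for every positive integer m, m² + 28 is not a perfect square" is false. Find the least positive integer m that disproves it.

m = 6

We need the least positive integer m for which m² + 28 is a perfect square.
For m = 1, 2, 3, 4, 5 the conclusion holds.
m = 6: 6² + 28 = 64 = 8², a perfect square.
Hence m = 6 is a counterexample.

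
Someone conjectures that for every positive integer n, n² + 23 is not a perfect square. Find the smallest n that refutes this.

n = 11

A counterexample is any positive integer n such that n² + 23 is a perfect square; we check each in order.
For n = 1, 2, 3, 4, 5, 6, 7, 8, 9, 10 the conclusion holds.
n = 11: 11² + 23 = 144 = 12², a perfect square.
Thus n = 11 disproves the claim, and no smaller n works.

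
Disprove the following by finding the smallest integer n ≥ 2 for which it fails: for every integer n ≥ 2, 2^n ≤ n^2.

n = 2: 2^n = 4 and n^2 = 4, so 4 ≤ 4.
n = 3: 2^n = 8 and n^2 = 9, so 8 ≤ 9.
n = 4: 2^n = 16 and n^2 = 16, so 16 ≤ 16.
n = 5: 2^n = 32 and n^2 = 25, so 32 > 25.

n = 5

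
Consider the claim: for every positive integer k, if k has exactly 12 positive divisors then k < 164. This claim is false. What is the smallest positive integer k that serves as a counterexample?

k = 198

A counterexample is any positive integer k such that k has exactly 12 positive divisors but the claim fails; we check each in order.
For k = 60, 72, 84, 90, …, 150, 156, 160 the conclusion holds.
k = 198: τ(198) = 12; 198 ≥ 164.
Thus k = 198 disproves the claim, and no smaller k works.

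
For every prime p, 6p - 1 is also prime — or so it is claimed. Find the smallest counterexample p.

p = 11

For p = 2, 3, 5, 7 the conclusion holds.
p = 11: 6p - 1 = 65 = 5 × 13, not prime.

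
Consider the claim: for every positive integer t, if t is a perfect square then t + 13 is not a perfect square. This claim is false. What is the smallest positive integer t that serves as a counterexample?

A counterexample is any positive integer t such that t is a perfect square but t + 13 is a perfect square; we check each in order.
t = 1: 1 + 13 = 14, not a perfect square.
t = 4: 4 + 13 = 17, not a perfect square.
t = 9: 9 + 13 = 22, not a perfect square.
t = 16: 16 + 13 = 29, not a perfect square.
t = 25: 25 + 13 = 38, not a perfect square.
t = 36: 36 = 6² and 36 + 13 = 49 = 7².
Hence t = 36 is a counterexample.

t = 36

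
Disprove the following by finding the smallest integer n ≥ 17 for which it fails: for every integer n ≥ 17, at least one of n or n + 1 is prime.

For n = 17, 18, 19 the conclusion holds.
n = 20: 20 = 2 × 10; 21 = 3 × 7 — both composite.
Hence n = 20 is a counterexample.

n = 20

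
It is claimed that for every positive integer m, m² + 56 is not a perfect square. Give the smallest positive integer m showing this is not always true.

m = 5

Check each positive integer m in order until m² + 56 is a perfect square.
m = 1: 1² + 56 = 57, not a perfect square.
m = 2: 2² + 56 = 60, not a perfect square.
m = 3: 3² + 56 = 65, not a perfect square.
m = 4: 4² + 56 = 72, not a perfect square.
m = 5: 5² + 56 = 81 = 9², a perfect square.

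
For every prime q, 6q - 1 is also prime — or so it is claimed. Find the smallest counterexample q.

For q = 2, 3, 5, 7 the conclusion holds.
q = 11: 6q - 1 = 65 = 5 × 13, not prime.
So q = 11 is the smallest counterexample.

q = 11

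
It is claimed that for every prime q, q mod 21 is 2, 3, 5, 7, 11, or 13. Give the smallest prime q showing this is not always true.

A counterexample is any prime q such that the claim fails; we check each in order.
For q = 2, 3, 5, 7, 11, 13 the conclusion holds.
q = 17: 17 mod 21 = 17 — not in {2, 3, 5, 7, 11, 13}.
So q = 17 is the smallest counterexample.

q = 17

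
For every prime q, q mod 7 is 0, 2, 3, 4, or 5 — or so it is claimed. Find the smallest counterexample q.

A counterexample is any prime q such that the claim fails; we check each in order.
The first 5 eligible values, up to q = 11, all satisfy the conclusion.
q = 13: 13 mod 7 = 6 — not in {0, 2, 3, 4, 5}.

q = 13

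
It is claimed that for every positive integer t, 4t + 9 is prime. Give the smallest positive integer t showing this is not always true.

t = 3

Check each positive integer t in order until 4t + 9 is not prime.
For t = 1, 2 the conclusion holds.
t = 3: 4t + 9 = 21 = 3 × 7, composite.
Hence t = 3 is a counterexample.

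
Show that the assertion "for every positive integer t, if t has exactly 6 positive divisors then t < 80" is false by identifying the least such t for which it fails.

The first 13 eligible values, up to t = 76, all satisfy the conclusion.
t = 92: τ(92) = 6; 92 ≥ 80.

t = 92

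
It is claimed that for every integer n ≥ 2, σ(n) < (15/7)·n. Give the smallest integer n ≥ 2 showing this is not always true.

n = 12

We need the least integer n ≥ 2 for which the claim fails.
The first 10 eligible values, up to n = 11, all satisfy the conclusion.
n = 12: σ(12) = 28; 28 ≥ 180/7.
Hence n = 12 is a counterexample.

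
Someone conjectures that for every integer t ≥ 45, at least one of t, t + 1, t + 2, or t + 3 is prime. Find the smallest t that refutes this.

A counterexample is any integer t ≥ 45 such that t, t + 1, t + 2, t + 3 are all composite; we check each in order.
For t = 45, 46, 47 the conclusion holds.
t = 48: 48 = 2 × 24; 49 = 7 × 7; 50 = 2 × 25; 51 = 3 × 17 — all composite.
Thus t = 48 disproves the claim, and no smaller t works.

t = 48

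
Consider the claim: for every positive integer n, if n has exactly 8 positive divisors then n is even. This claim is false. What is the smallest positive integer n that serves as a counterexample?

n = 105

Check each positive integer n in order until n has exactly 8 positive divisors but n is odd.
For n = 24, 30, 40, 42, …, 88, 102, 104 the conclusion holds.
n = 105: divisors of 105: 1, 3, 5, 7, 15, 21, 35, 105; 105 is odd.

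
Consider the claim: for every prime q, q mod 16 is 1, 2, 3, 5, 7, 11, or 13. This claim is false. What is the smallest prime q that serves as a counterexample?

We need the least prime q for which the claim fails.
The first 10 eligible values, up to q = 29, all satisfy the conclusion.
q = 31: 31 mod 16 = 15 — not in {1, 2, 3, 5, 7, 11, 13}.

q = 31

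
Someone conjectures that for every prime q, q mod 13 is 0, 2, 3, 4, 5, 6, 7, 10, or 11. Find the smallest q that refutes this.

We need the least prime q for which the claim fails.
The first 14 eligible values, up to q = 43, all satisfy the conclusion.
q = 47: 47 mod 13 = 8 — not in {0, 2, 3, 4, 5, 6, 7, 10, 11}.
So q = 47 is the smallest counterexample.

q = 47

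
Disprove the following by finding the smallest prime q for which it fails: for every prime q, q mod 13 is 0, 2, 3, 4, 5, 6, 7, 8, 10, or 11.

For q = 2, 3, 5, 7, …, 41, 43, 47 the conclusion holds.
q = 53: 53 mod 13 = 1 — not in {0, 2, 3, 4, 5, 6, 7, 8, 10, 11}.
Hence q = 53 is a counterexample.

q = 53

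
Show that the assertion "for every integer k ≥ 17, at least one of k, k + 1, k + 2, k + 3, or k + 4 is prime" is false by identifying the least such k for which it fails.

k = 24

We need the least integer k ≥ 17 for which k, k + 1, k + 2, k + 3, k + 4 are all composite.
For k = 17, 18, 19, 20, 21, 22, 23 the conclusion holds.
k = 24: 24 = 2 × 12; 25 = 5 × 5; 26 = 2 × 13; 27 = 3 × 9; 28 = 2 × 14 — all composite.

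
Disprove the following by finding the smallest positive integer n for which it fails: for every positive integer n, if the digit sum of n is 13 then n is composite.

n = 67

For n = 49, 58 the conclusion holds.
n = 67: digit sum 13; 67 is prime, not composite.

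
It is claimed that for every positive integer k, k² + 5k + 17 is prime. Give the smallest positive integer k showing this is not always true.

k = 8

k = 1: k² + 5k + 17 = 23, prime.
k = 2: k² + 5k + 17 = 31, prime.
k = 3: k² + 5k + 17 = 41, prime.
k = 4: k² + 5k + 17 = 53, prime.
k = 5: k² + 5k + 17 = 67, prime.
k = 6: k² + 5k + 17 = 83, prime.
k = 7: k² + 5k + 17 = 101, prime.
k = 8: k² + 5k + 17 = 121 = 11 × 11, composite.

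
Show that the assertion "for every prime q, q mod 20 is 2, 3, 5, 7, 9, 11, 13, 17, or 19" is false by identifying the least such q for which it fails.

For q = 2, 3, 5, 7, …, 29, 31, 37 the conclusion holds.
q = 41: 41 mod 20 = 1 — not in {2, 3, 5, 7, 9, 11, 13, 17, 19}.
So q = 41 is the smallest counterexample.

q = 41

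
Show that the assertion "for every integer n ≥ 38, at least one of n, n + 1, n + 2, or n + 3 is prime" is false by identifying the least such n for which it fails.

A counterexample is any integer n ≥ 38 such that n, n + 1, n + 2, n + 3 are all composite; we check each in order.
For n = 38, 39, 40, 41, 42, 43, 44, 45, 46, 47 the conclusion holds.
n = 48: 48 = 2 × 24; 49 = 7 × 7; 50 = 2 × 25; 51 = 3 × 17 — all composite.

n = 48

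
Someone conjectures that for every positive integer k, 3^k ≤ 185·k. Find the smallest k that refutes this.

k = 7

A counterexample is any positive integer k such that 3^k > 185·k; we check each in order.
For k = 1, 2, 3, 4, 5, 6 the conclusion holds.
k = 7: 3^k = 2187 and 185·k = 1295, so 2187 > 1295.
Hence k = 7 is a counterexample.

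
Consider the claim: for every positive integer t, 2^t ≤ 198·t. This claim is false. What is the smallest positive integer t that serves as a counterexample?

t = 12

A counterexample is any positive integer t such that 2^t > 198·t; we check each in order.
The first 11 eligible values, up to t = 11, all satisfy the conclusion.
t = 12: 2^t = 4096 and 198·t = 2376, so 4096 > 2376.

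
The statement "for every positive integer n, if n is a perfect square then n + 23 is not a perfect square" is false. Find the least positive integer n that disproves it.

n = 121

Check each positive integer n in order until n is a perfect square but n + 23 is a perfect square.
The first 10 eligible values, up to n = 100, all satisfy the conclusion.
n = 121: 121 = 11² and 121 + 23 = 144 = 12².
Hence n = 121 is a counterexample.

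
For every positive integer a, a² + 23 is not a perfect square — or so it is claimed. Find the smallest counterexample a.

For a = 1, 2, 3, 4, 5, 6, 7, 8, 9, 10 the conclusion holds.
a = 11: 11² + 23 = 144 = 12², a perfect square.

a = 11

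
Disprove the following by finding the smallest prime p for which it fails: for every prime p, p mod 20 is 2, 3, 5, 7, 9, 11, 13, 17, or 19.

For p = 2, 3, 5, 7, …, 29, 31, 37 the conclusion holds.
p = 41: 41 mod 20 = 1 — not in {2, 3, 5, 7, 9, 11, 13, 17, 19}.

p = 41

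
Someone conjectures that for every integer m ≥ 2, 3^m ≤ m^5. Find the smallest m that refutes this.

A counterexample is any integer m ≥ 2 such that 3^m > m^5; we check each in order.
For m = 2, 3, 4, 5, 6, 7, 8, 9, 10 the conclusion holds.
m = 11: 3^m = 177147 and m^5 = 161051, so 177147 > 161051.

m = 11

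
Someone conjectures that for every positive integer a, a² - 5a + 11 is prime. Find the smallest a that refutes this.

a = 7

a = 1: a² - 5a + 11 = 7, prime.
a = 2: a² - 5a + 11 = 5, prime.
a = 3: a² - 5a + 11 = 5, prime.
a = 4: a² - 5a + 11 = 7, prime.
a = 5: a² - 5a + 11 = 11, prime.
a = 6: a² - 5a + 11 = 17, prime.
a = 7: a² - 5a + 11 = 25 = 5 × 5, composite.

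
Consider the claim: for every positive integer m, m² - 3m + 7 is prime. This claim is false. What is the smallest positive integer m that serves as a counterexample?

m = 6

We need the least positive integer m for which m² - 3m + 7 is not prime.
For m = 1, 2, 3, 4, 5 the conclusion holds.
m = 6: m² - 3m + 7 = 25 = 5 × 5, composite.
Hence m = 6 is a counterexample.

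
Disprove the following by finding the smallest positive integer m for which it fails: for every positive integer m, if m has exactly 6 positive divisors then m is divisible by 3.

We need the least positive integer m for which m has exactly 6 positive divisors but m is not divisible by 3.
For m = 12, 18 the conclusion holds.
m = 20: τ(20) = 6; 20 mod 3 = 2.
Hence m = 20 is a counterexample.

m = 20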